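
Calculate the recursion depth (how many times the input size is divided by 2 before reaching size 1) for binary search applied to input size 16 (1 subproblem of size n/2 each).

For divide and conquer with division factor 2:

Problem sizes at each level:
Level 0: 16
Level 1: 8
Level 2: 4
Level 3: 2
Level 4: 1

The root is level 0 and the size-1 base case is level 4 (the tree spans levels 0 through 4, i.e. 5 levels counting the root), so the depth is the number of divisions: log_2(16) = 4

The recursion tree depth is log_2(16) = 4. At each level, the problem size is divided by 2, so it takes 4 divisions to reduce to a base case of size 1. The algorithm makes 1 recursive call at each level.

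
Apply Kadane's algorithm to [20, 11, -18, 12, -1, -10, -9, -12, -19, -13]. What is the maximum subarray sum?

Using Kadane's algorithm on [20, 11, -18, 12, -1, -10, -9, -12, -19, -13]:

Scanning through the array:
Position 1 (value 11): max_ending_here = 31, max_so_far = 31
Position 2 (value -18): max_ending_here = 13, max_so_far = 31
Position 3 (value 12): max_ending_here = 25, max_so_far = 31
Position 4 (value -1): max_ending_here = 24, max_so_far = 31
Position 5 (value -10): max_ending_here = 14, max_so_far = 31
Position 6 (value -9): max_ending_here = 5, max_so_far = 31
Position 7 (value -12): max_ending_here = -7, max_so_far = 31
Position 8 (value -19): max_ending_here = -19, max_so_far = 31
Position 9 (value -13): max_ending_here = -13, max_so_far = 31

Maximum subarray: [20, 11]
Maximum sum: 31

The maximum subarray is [20, 11] with sum 31. This subarray runs from index 0 to index 1.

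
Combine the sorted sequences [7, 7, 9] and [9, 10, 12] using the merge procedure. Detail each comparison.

Merging process:

Compare 7 vs 9: take 7 from left. Merged: [7]
Compare 7 vs 9: take 7 from left. Merged: [7, 7]
Compare 9 vs 9: take 9 from left. Merged: [7, 7, 9]
Append remaining from right: [9, 10, 12]. Merged: [7, 7, 9, 9, 10, 12]

Final merged array: [7, 7, 9, 9, 10, 12]
Total comparisons: 3

The merged array is [7, 7, 9, 9, 10, 12], requiring 3 comparisons. The merge step runs in O(n) time where n is the total number of elements.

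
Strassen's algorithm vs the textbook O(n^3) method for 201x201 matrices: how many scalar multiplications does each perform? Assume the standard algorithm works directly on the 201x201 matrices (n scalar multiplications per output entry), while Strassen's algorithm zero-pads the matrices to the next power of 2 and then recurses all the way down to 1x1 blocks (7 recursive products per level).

Matrix multiplication for 201x201 matrices:

Strassen's algorithm requires power-of-2 dimensions. Pad 201x201 to 256x256 (next power of 2).

Standard algorithm: 201^3 = 8120601 multiplications
Strassen's algorithm: 7^(log2(256)) = 7^8 = 5764801 multiplications
Savings: 8120601 - 5764801 = 2355800 multiplications

Standard: 8120601 multiplications (201^3). Strassen: 5764801 multiplications (7^8, after padding to 256x256). Strassen reduces 8 recursive multiplications to 7 at each level.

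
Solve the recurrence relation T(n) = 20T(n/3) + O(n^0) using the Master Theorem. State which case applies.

Master Theorem for T(n) = 20T(n/3) + O(n^0):

a = 20, b = 3, c = 0
log_b(a) = log_3(20) = 2.7268

Case 1: c = 0 < log_3(20) = 2.7268
T(n) = O(n^(log_3 20))

For T(n) = 20T(n/3) + O(n^0): log_3(20) = 2.7268. This is Case 1 of the Master Theorem (c < log_b(a), work dominated by leaves), giving O(n^(log_3 20)).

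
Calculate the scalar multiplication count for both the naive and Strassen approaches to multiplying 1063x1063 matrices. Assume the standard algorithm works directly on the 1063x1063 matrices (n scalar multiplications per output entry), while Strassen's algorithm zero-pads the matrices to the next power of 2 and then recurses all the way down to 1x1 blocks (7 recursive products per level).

Matrix multiplication for 1063x1063 matrices:

Strassen's algorithm requires power-of-2 dimensions. Pad 1063x1063 to 2048x2048 (next power of 2).

Standard algorithm: 1063^3 = 1201157047 multiplications
Strassen's algorithm: 7^(log2(2048)) = 7^11 = 1977326743 multiplications
Difference: 1201157047 - 1977326743 = -776169696 (Strassen uses MORE here due to padding overhead — for small or just-over-power-of-2 n, padding can outweigh the per-level savings)

Standard: 1201157047 multiplications (1063^3). Strassen: 1977326743 multiplications (7^11, after padding to 2048x2048). Strassen reduces 8 recursive multiplications to 7 at each level.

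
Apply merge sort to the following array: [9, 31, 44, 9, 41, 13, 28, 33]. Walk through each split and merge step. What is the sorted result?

Merge sort trace:

Split: [9, 31, 44, 9, 41, 13, 28, 33] -> [9, 31, 44, 9] and [41, 13, 28, 33]
  Split: [9, 31, 44, 9] -> [9, 31] and [44, 9]
    Split: [9, 31] -> [9] and [31]
    Merge: [9] + [31] -> [9, 31]
    Split: [44, 9] -> [44] and [9]
    Merge: [44] + [9] -> [9, 44]
  Merge: [9, 31] + [9, 44] -> [9, 9, 31, 44]
  Split: [41, 13, 28, 33] -> [41, 13] and [28, 33]
    Split: [41, 13] -> [41] and [13]
    Merge: [41] + [13] -> [13, 41]
    Split: [28, 33] -> [28] and [33]
    Merge: [28] + [33] -> [28, 33]
  Merge: [13, 41] + [28, 33] -> [13, 28, 33, 41]
Merge: [9, 9, 31, 44] + [13, 28, 33, 41] -> [9, 9, 13, 28, 31, 33, 41, 44]

Final sorted array: [9, 9, 13, 28, 31, 33, 41, 44]

The merge sort proceeds by recursively splitting the array and merging sorted halves.
After all merges, the sorted array is [9, 9, 13, 28, 31, 33, 41, 44].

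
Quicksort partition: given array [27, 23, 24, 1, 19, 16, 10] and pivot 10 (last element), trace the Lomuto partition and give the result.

Lomuto partition with pivot = 10:

Initial array: [27, 23, 24, 1, 19, 16, 10]

arr[0]=27 > 10: no swap
arr[1]=23 > 10: no swap
arr[2]=24 > 10: no swap
arr[3]=1 <= 10: swap with position 0, array becomes [1, 23, 24, 27, 19, 16, 10]
arr[4]=19 > 10: no swap
arr[5]=16 > 10: no swap

Place pivot at position 1: [1, 10, 24, 27, 19, 16, 23]
Pivot position: 1

After partitioning with pivot 10, the array becomes [1, 10, 24, 27, 19, 16, 23]. The pivot is placed at index 1. All elements to the left of the pivot are <= 10, and all elements to the right are > 10.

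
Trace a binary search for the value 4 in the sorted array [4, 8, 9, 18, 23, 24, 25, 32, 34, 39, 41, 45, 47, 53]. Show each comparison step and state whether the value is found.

Binary search for 4 in [4, 8, 9, 18, 23, 24, 25, 32, 34, 39, 41, 45, 47, 53]:

lo=0, hi=13, mid=6, arr[mid]=25 -> 25 > 4, search left half
lo=0, hi=5, mid=2, arr[mid]=9 -> 9 > 4, search left half
lo=0, hi=1, mid=0, arr[mid]=4 -> Found target at index 0!

Binary search finds 4 at index 0 after 3 comparisons. The search repeatedly halves the search space by comparing with the middle element.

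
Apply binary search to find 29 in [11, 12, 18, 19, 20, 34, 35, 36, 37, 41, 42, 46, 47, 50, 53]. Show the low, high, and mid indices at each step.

Binary search for 29 in [11, 12, 18, 19, 20, 34, 35, 36, 37, 41, 42, 46, 47, 50, 53]:

lo=0, hi=14, mid=7, arr[mid]=36 -> 36 > 29, search left half
lo=0, hi=6, mid=3, arr[mid]=19 -> 19 < 29, search right half
lo=4, hi=6, mid=5, arr[mid]=34 -> 34 > 29, search left half
lo=4, hi=4, mid=4, arr[mid]=20 -> 20 < 29, search right half
lo=5 > hi=4, target 29 not found

Binary search determines that 29 is not in the array after 4 comparisons. The search space was exhausted without finding the target.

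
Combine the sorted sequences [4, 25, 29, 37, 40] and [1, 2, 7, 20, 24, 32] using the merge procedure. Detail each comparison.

Merging process:

Compare 4 vs 1: take 1 from right. Merged: [1]
Compare 4 vs 2: take 2 from right. Merged: [1, 2]
Compare 4 vs 7: take 4 from left. Merged: [1, 2, 4]
Compare 25 vs 7: take 7 from right. Merged: [1, 2, 4, 7]
Compare 25 vs 20: take 20 from right. Merged: [1, 2, 4, 7, 20]
Compare 25 vs 24: take 24 from right. Merged: [1, 2, 4, 7, 20, 24]
Compare 25 vs 32: take 25 from left. Merged: [1, 2, 4, 7, 20, 24, 25]
Compare 29 vs 32: take 29 from left. Merged: [1, 2, 4, 7, 20, 24, 25, 29]
Compare 37 vs 32: take 32 from right. Merged: [1, 2, 4, 7, 20, 24, 25, 29, 32]
Append remaining from left: [37, 40]. Merged: [1, 2, 4, 7, 20, 24, 25, 29, 32, 37, 40]

Final merged array: [1, 2, 4, 7, 20, 24, 25, 29, 32, 37, 40]
Total comparisons: 9

The merged array is [1, 2, 4, 7, 20, 24, 25, 29, 32, 37, 40], requiring 9 comparisons. The merge step runs in O(n) time where n is the total number of elements.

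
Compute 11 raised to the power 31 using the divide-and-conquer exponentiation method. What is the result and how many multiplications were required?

Computing 11^31 by squaring (build up from 11^1; each line after the first costs one multiplication):

11^1 = 11
11^2 = (11^1)^2 = 11^2 = 121
11^3 = 11 * 11^2 = 11 * 121 = 1331
11^6 = (11^3)^2 = 1331^2 = 1771561
11^7 = 11 * 11^6 = 11 * 1771561 = 19487171
11^14 = (11^7)^2 = 19487171^2 = 379749833583241
11^15 = 11 * 11^14 = 11 * 379749833583241 = 4177248169415651
11^30 = (11^15)^2 = 4177248169415651^2 = 17449402268886407318558803753801
11^31 = 11 * 11^30 = 11 * 17449402268886407318558803753801 = 191943424957750480504146841291811

Result: 191943424957750480504146841291811
Multiplications needed: 8 (8 lines after 11^1)

11^31 = 191943424957750480504146841291811. Using exponentiation by squaring, this requires 8 multiplications. The key idea: if the exponent is even, square the half-power; if odd, multiply by the base once.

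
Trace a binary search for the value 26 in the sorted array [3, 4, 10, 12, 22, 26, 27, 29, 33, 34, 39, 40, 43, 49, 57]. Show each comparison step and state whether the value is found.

Binary search for 26 in [3, 4, 10, 12, 22, 26, 27, 29, 33, 34, 39, 40, 43, 49, 57]:

lo=0, hi=14, mid=7, arr[mid]=29 -> 29 > 26, search left half
lo=0, hi=6, mid=3, arr[mid]=12 -> 12 < 26, search right half
lo=4, hi=6, mid=5, arr[mid]=26 -> Found target at index 5!

Binary search finds 26 at index 5 after 3 comparisons. The search repeatedly halves the search space by comparing with the middle element.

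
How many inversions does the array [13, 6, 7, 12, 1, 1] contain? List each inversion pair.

Finding inversions in [13, 6, 7, 12, 1, 1]:

(0, 1): arr[0]=13 > arr[1]=6
(0, 2): arr[0]=13 > arr[2]=7
(0, 3): arr[0]=13 > arr[3]=12
(0, 4): arr[0]=13 > arr[4]=1
(0, 5): arr[0]=13 > arr[5]=1
(1, 4): arr[1]=6 > arr[4]=1
(1, 5): arr[1]=6 > arr[5]=1
(2, 4): arr[2]=7 > arr[4]=1
(2, 5): arr[2]=7 > arr[5]=1
(3, 4): arr[3]=12 > arr[4]=1
(3, 5): arr[3]=12 > arr[5]=1

Total inversions: 11

The array has 11 inversion(s): (0,1), (0,2), (0,3), (0,4), (0,5), (1,4), (1,5), (2,4), (2,5), (3,4), (3,5). Each pair (i,j) satisfies i < j and arr[i] > arr[j].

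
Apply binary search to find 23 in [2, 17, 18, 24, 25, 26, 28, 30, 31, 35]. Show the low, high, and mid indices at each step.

Binary search for 23 in [2, 17, 18, 24, 25, 26, 28, 30, 31, 35]:

lo=0, hi=9, mid=4, arr[mid]=25 -> 25 > 23, search left half
lo=0, hi=3, mid=1, arr[mid]=17 -> 17 < 23, search right half
lo=2, hi=3, mid=2, arr[mid]=18 -> 18 < 23, search right half
lo=3, hi=3, mid=3, arr[mid]=24 -> 24 > 23, search left half
lo=3 > hi=2, target 23 not found

Binary search determines that 23 is not in the array after 4 comparisons. The search space was exhausted without finding the target.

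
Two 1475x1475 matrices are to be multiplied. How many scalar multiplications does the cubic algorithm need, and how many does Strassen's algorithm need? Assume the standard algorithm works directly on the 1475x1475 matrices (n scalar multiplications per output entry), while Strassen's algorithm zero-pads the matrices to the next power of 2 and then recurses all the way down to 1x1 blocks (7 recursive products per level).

Matrix multiplication for 1475x1475 matrices:

Strassen's algorithm requires power-of-2 dimensions. Pad 1475x1475 to 2048x2048 (next power of 2).

Standard algorithm: 1475^3 = 3209046875 multiplications
Strassen's algorithm: 7^(log2(2048)) = 7^11 = 1977326743 multiplications
Savings: 3209046875 - 1977326743 = 1231720132 multiplications

Standard: 3209046875 multiplications (1475^3). Strassen: 1977326743 multiplications (7^11, after padding to 2048x2048). Strassen reduces 8 recursive multiplications to 7 at each level.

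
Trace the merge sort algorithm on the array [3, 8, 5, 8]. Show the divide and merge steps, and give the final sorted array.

Merge sort trace:

Split: [3, 8, 5, 8] -> [3, 8] and [5, 8]
  Split: [3, 8] -> [3] and [8]
  Merge: [3] + [8] -> [3, 8]
  Split: [5, 8] -> [5] and [8]
  Merge: [5] + [8] -> [5, 8]
Merge: [3, 8] + [5, 8] -> [3, 5, 8, 8]

Final sorted array: [3, 5, 8, 8]

The merge sort proceeds by recursively splitting the array and merging sorted halves.
After all merges, the sorted array is [3, 5, 8, 8].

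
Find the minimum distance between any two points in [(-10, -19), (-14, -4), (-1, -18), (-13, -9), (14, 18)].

Computing all pairwise distances among 5 points:

d((-10, -19), (-14, -4)) = 15.5242
d((-10, -19), (-1, -18)) = 9.0554
d((-10, -19), (-13, -9)) = 10.4403
d((-10, -19), (14, 18)) = 44.1022
d((-14, -4), (-1, -18)) = 19.105
d((-14, -4), (-13, -9)) = 5.099 <-- minimum
d((-14, -4), (14, 18)) = 35.609
d((-1, -18), (-13, -9)) = 15.0
d((-1, -18), (14, 18)) = 39.0
d((-13, -9), (14, 18)) = 38.1838

Closest pair: (-14, -4) and (-13, -9) with distance 5.099

The closest pair is (-14, -4) and (-13, -9) with Euclidean distance 5.099. For 5 points, brute-force pairwise comparison is shown above. For large n, the divide-and-conquer algorithm (sort by x, recurse on halves, check the dividing strip) achieves O(n log n).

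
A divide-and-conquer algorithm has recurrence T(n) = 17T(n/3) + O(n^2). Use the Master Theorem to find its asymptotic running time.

Master Theorem for T(n) = 17T(n/3) + O(n^2):

a = 17, b = 3, c = 2
log_b(a) = log_3(17) = 2.5789

Case 1: c = 2 < log_3(17) = 2.5789
T(n) = O(n^(log_3 17))

For T(n) = 17T(n/3) + O(n^2): log_3(17) = 2.5789. This is Case 1 of the Master Theorem (c < log_b(a), work dominated by leaves), giving O(n^(log_3 17)).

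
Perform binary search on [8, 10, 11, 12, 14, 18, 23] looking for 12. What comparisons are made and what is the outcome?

Binary search for 12 in [8, 10, 11, 12, 14, 18, 23]:

lo=0, hi=6, mid=3, arr[mid]=12 -> Found target at index 3!

Binary search finds 12 at index 3 after 1 comparisons. The search repeatedly halves the search space by comparing with the middle element.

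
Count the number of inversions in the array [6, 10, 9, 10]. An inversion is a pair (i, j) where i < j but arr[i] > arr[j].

Finding inversions in [6, 10, 9, 10]:

(1, 2): arr[1]=10 > arr[2]=9

Total inversions: 1

The array has 1 inversion(s): (1,2). Each pair (i,j) satisfies i < j and arr[i] > arr[j].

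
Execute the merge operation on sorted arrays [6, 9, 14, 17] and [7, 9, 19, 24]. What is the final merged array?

Merging process:

Compare 6 vs 7: take 6 from left. Merged: [6]
Compare 9 vs 7: take 7 from right. Merged: [6, 7]
Compare 9 vs 9: take 9 from left. Merged: [6, 7, 9]
Compare 14 vs 9: take 9 from right. Merged: [6, 7, 9, 9]
Compare 14 vs 19: take 14 from left. Merged: [6, 7, 9, 9, 14]
Compare 17 vs 19: take 17 from left. Merged: [6, 7, 9, 9, 14, 17]
Append remaining from right: [19, 24]. Merged: [6, 7, 9, 9, 14, 17, 19, 24]

Final merged array: [6, 7, 9, 9, 14, 17, 19, 24]
Total comparisons: 6

The merged array is [6, 7, 9, 9, 14, 17, 19, 24], requiring 6 comparisons. The merge step runs in O(n) time where n is the total number of elements.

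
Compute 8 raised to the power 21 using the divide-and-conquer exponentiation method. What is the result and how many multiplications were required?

Computing 8^21 by squaring (build up from 8^1; each line after the first costs one multiplication):

8^1 = 8
8^2 = (8^1)^2 = 8^2 = 64
8^4 = (8^2)^2 = 64^2 = 4096
8^5 = 8 * 8^4 = 8 * 4096 = 32768
8^10 = (8^5)^2 = 32768^2 = 1073741824
8^20 = (8^10)^2 = 1073741824^2 = 1152921504606846976
8^21 = 8 * 8^20 = 8 * 1152921504606846976 = 9223372036854775808

Result: 9223372036854775808
Multiplications needed: 6 (6 lines after 8^1)

8^21 = 9223372036854775808. Using exponentiation by squaring, this requires 6 multiplications. The key idea: if the exponent is even, square the half-power; if odd, multiply by the base once.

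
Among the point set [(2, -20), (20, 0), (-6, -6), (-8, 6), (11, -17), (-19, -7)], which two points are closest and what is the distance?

Computing all pairwise distances among 6 points:

d((2, -20), (20, 0)) = 26.9072
d((2, -20), (-6, -6)) = 16.1245
d((2, -20), (-8, 6)) = 27.8568
d((2, -20), (11, -17)) = 9.4868 <-- minimum
d((2, -20), (-19, -7)) = 24.6982
d((20, 0), (-6, -6)) = 26.6833
d((20, 0), (-8, 6)) = 28.6356
d((20, 0), (11, -17)) = 19.2354
d((20, 0), (-19, -7)) = 39.6232
d((-6, -6), (-8, 6)) = 12.1655
d((-6, -6), (11, -17)) = 20.2485
d((-6, -6), (-19, -7)) = 13.0384
d((-8, 6), (11, -17)) = 29.8329
d((-8, 6), (-19, -7)) = 17.0294
d((11, -17), (-19, -7)) = 31.6228

Closest pair: (2, -20) and (11, -17) with distance 9.4868

The closest pair is (2, -20) and (11, -17) with Euclidean distance 9.4868. For 6 points, brute-force pairwise comparison is shown above. For large n, the divide-and-conquer algorithm (sort by x, recurse on halves, check the dividing strip) achieves O(n log n).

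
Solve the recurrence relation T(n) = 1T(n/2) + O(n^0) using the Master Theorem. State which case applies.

Master Theorem for T(n) = 1T(n/2) + O(n^0):

a = 1, b = 2, c = 0
log_b(a) = log_2(1) = 0.0000

Case 2: c = 0 = log_2(1) = 0.0000
T(n) = O(n^0 log n) = O(log n)

For T(n) = 1T(n/2) + O(n^0): log_2(1) = 0.0000. This is Case 2 of the Master Theorem (c = log_b(a), equal work at all levels), giving O(log n).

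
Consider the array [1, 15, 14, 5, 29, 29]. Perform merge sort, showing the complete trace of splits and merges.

Merge sort trace:

Split: [1, 15, 14, 5, 29, 29] -> [1, 15, 14] and [5, 29, 29]
  Split: [1, 15, 14] -> [1] and [15, 14]
    Split: [15, 14] -> [15] and [14]
    Merge: [15] + [14] -> [14, 15]
  Merge: [1] + [14, 15] -> [1, 14, 15]
  Split: [5, 29, 29] -> [5] and [29, 29]
    Split: [29, 29] -> [29] and [29]
    Merge: [29] + [29] -> [29, 29]
  Merge: [5] + [29, 29] -> [5, 29, 29]
Merge: [1, 14, 15] + [5, 29, 29] -> [1, 5, 14, 15, 29, 29]

Final sorted array: [1, 5, 14, 15, 29, 29]

The merge sort proceeds by recursively splitting the array and merging sorted halves.
After all merges, the sorted array is [1, 5, 14, 15, 29, 29].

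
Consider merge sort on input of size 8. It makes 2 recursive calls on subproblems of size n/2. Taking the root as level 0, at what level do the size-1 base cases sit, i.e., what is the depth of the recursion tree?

For divide and conquer with division factor 2:

Problem sizes at each level:
Level 0: 8
Level 1: 4
Level 2: 2
Level 3: 1

The root is level 0 and the size-1 base case is level 3 (the tree spans levels 0 through 3, i.e. 4 levels counting the root), so the depth is the number of divisions: log_2(8) = 3

The recursion tree depth is log_2(8) = 3. At each level, the problem size is divided by 2, so it takes 3 divisions to reduce to a base case of size 1. The algorithm makes 2 recursive calls at each level.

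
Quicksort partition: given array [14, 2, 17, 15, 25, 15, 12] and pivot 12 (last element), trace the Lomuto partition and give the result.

Lomuto partition with pivot = 12:

Initial array: [14, 2, 17, 15, 25, 15, 12]

arr[0]=14 > 12: no swap
arr[1]=2 <= 12: swap with position 0, array becomes [2, 14, 17, 15, 25, 15, 12]
arr[2]=17 > 12: no swap
arr[3]=15 > 12: no swap
arr[4]=25 > 12: no swap
arr[5]=15 > 12: no swap

Place pivot at position 1: [2, 12, 17, 15, 25, 15, 14]
Pivot position: 1

After partitioning with pivot 12, the array becomes [2, 12, 17, 15, 25, 15, 14]. The pivot is placed at index 1. All elements to the left of the pivot are <= 12, and all elements to the right are > 12.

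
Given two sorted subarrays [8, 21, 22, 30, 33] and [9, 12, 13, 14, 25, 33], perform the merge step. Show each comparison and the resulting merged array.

Merging process:

Compare 8 vs 9: take 8 from left. Merged: [8]
Compare 21 vs 9: take 9 from right. Merged: [8, 9]
Compare 21 vs 12: take 12 from right. Merged: [8, 9, 12]
Compare 21 vs 13: take 13 from right. Merged: [8, 9, 12, 13]
Compare 21 vs 14: take 14 from right. Merged: [8, 9, 12, 13, 14]
Compare 21 vs 25: take 21 from left. Merged: [8, 9, 12, 13, 14, 21]
Compare 22 vs 25: take 22 from left. Merged: [8, 9, 12, 13, 14, 21, 22]
Compare 30 vs 25: take 25 from right. Merged: [8, 9, 12, 13, 14, 21, 22, 25]
Compare 30 vs 33: take 30 from left. Merged: [8, 9, 12, 13, 14, 21, 22, 25, 30]
Compare 33 vs 33: take 33 from left. Merged: [8, 9, 12, 13, 14, 21, 22, 25, 30, 33]
Append remaining from right: [33]. Merged: [8, 9, 12, 13, 14, 21, 22, 25, 30, 33, 33]

Final merged array: [8, 9, 12, 13, 14, 21, 22, 25, 30, 33, 33]
Total comparisons: 10

The merged array is [8, 9, 12, 13, 14, 21, 22, 25, 30, 33, 33], requiring 10 comparisons. The merge step runs in O(n) time where n is the total number of elements.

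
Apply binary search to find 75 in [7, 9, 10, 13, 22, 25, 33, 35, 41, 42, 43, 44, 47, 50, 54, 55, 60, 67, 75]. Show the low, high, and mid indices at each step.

Binary search for 75 in [7, 9, 10, 13, 22, 25, 33, 35, 41, 42, 43, 44, 47, 50, 54, 55, 60, 67, 75]:

lo=0, hi=18, mid=9, arr[mid]=42 -> 42 < 75, search right half
lo=10, hi=18, mid=14, arr[mid]=54 -> 54 < 75, search right half
lo=15, hi=18, mid=16, arr[mid]=60 -> 60 < 75, search right half
lo=17, hi=18, mid=17, arr[mid]=67 -> 67 < 75, search right half
lo=18, hi=18, mid=18, arr[mid]=75 -> Found target at index 18!

Binary search finds 75 at index 18 after 5 comparisons. The search repeatedly halves the search space by comparing with the middle element.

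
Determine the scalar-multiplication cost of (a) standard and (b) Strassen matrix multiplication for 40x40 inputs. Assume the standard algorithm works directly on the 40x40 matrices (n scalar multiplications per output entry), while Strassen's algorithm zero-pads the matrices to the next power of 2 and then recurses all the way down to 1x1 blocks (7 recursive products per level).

Matrix multiplication for 40x40 matrices:

Strassen's algorithm requires power-of-2 dimensions. Pad 40x40 to 64x64 (next power of 2).

Standard algorithm: 40^3 = 64000 multiplications
Strassen's algorithm: 7^(log2(64)) = 7^6 = 117649 multiplications
Difference: 64000 - 117649 = -53649 (Strassen uses MORE here due to padding overhead — for small or just-over-power-of-2 n, padding can outweigh the per-level savings)

Standard: 64000 multiplications (40^3). Strassen: 117649 multiplications (7^6, after padding to 64x64). Strassen reduces 8 recursive multiplications to 7 at each level.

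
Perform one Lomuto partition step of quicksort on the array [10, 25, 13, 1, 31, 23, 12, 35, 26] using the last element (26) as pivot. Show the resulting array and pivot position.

Lomuto partition with pivot = 26:

Initial array: [10, 25, 13, 1, 31, 23, 12, 35, 26]

arr[0]=10 <= 26: swap with position 0, array becomes [10, 25, 13, 1, 31, 23, 12, 35, 26]
arr[1]=25 <= 26: swap with position 1, array becomes [10, 25, 13, 1, 31, 23, 12, 35, 26]
arr[2]=13 <= 26: swap with position 2, array becomes [10, 25, 13, 1, 31, 23, 12, 35, 26]
arr[3]=1 <= 26: swap with position 3, array becomes [10, 25, 13, 1, 31, 23, 12, 35, 26]
arr[4]=31 > 26: no swap
arr[5]=23 <= 26: swap with position 4, array becomes [10, 25, 13, 1, 23, 31, 12, 35, 26]
arr[6]=12 <= 26: swap with position 5, array becomes [10, 25, 13, 1, 23, 12, 31, 35, 26]
arr[7]=35 > 26: no swap

Place pivot at position 6: [10, 25, 13, 1, 23, 12, 26, 35, 31]
Pivot position: 6

After partitioning with pivot 26, the array becomes [10, 25, 13, 1, 23, 12, 26, 35, 31]. The pivot is placed at index 6. All elements to the left of the pivot are <= 26, and all elements to the right are > 26.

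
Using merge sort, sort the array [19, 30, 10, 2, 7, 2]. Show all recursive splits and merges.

Merge sort trace:

Split: [19, 30, 10, 2, 7, 2] -> [19, 30, 10] and [2, 7, 2]
  Split: [19, 30, 10] -> [19] and [30, 10]
    Split: [30, 10] -> [30] and [10]
    Merge: [30] + [10] -> [10, 30]
  Merge: [19] + [10, 30] -> [10, 19, 30]
  Split: [2, 7, 2] -> [2] and [7, 2]
    Split: [7, 2] -> [7] and [2]
    Merge: [7] + [2] -> [2, 7]
  Merge: [2] + [2, 7] -> [2, 2, 7]
Merge: [10, 19, 30] + [2, 2, 7] -> [2, 2, 7, 10, 19, 30]

Final sorted array: [2, 2, 7, 10, 19, 30]

The merge sort proceeds by recursively splitting the array and merging sorted halves.
After all merges, the sorted array is [2, 2, 7, 10, 19, 30].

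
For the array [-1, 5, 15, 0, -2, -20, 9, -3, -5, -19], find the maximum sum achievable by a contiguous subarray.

Using Kadane's algorithm on [-1, 5, 15, 0, -2, -20, 9, -3, -5, -19]:

Scanning through the array:
Position 1 (value 5): max_ending_here = 5, max_so_far = 5
Position 2 (value 15): max_ending_here = 20, max_so_far = 20
Position 3 (value 0): max_ending_here = 20, max_so_far = 20
Position 4 (value -2): max_ending_here = 18, max_so_far = 20
Position 5 (value -20): max_ending_here = -2, max_so_far = 20
Position 6 (value 9): max_ending_here = 9, max_so_far = 20
Position 7 (value -3): max_ending_here = 6, max_so_far = 20
Position 8 (value -5): max_ending_here = 1, max_so_far = 20
Position 9 (value -19): max_ending_here = -18, max_so_far = 20

Maximum subarray: [5, 15]
Maximum sum: 20

The maximum subarray is [5, 15] with sum 20. This subarray runs from index 1 to index 2.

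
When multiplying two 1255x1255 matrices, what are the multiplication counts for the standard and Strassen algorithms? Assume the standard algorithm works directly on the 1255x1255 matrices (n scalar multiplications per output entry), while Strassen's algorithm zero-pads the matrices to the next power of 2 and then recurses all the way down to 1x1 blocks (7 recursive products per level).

Matrix multiplication for 1255x1255 matrices:

Strassen's algorithm requires power-of-2 dimensions. Pad 1255x1255 to 2048x2048 (next power of 2).

Standard algorithm: 1255^3 = 1976656375 multiplications
Strassen's algorithm: 7^(log2(2048)) = 7^11 = 1977326743 multiplications
Difference: 1976656375 - 1977326743 = -670368 (Strassen uses MORE here due to padding overhead — for small or just-over-power-of-2 n, padding can outweigh the per-level savings)

Standard: 1976656375 multiplications (1255^3). Strassen: 1977326743 multiplications (7^11, after padding to 2048x2048). Strassen reduces 8 recursive multiplications to 7 at each level.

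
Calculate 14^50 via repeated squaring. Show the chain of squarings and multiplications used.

Computing 14^50 by squaring (build up from 14^1; each line after the first costs one multiplication):

14^1 = 14
14^2 = (14^1)^2 = 14^2 = 196
14^3 = 14 * 14^2 = 14 * 196 = 2744
14^6 = (14^3)^2 = 2744^2 = 7529536
14^12 = (14^6)^2 = 7529536^2 = 56693912375296
14^24 = (14^12)^2 = 56693912375296^2 = 3214199700417740936751087616
14^25 = 14 * 14^24 = 14 * 3214199700417740936751087616 = 44998795805848373114515226624
14^50 = (14^25)^2 = 44998795805848373114515226624^2 = 2024891623976437135118764865774783290467102632746078437376

Result: 2024891623976437135118764865774783290467102632746078437376
Multiplications needed: 7 (7 lines after 14^1)

14^50 = 2024891623976437135118764865774783290467102632746078437376. Using exponentiation by squaring, this requires 7 multiplications. The key idea: if the exponent is even, square the half-power; if odd, multiply by the base once.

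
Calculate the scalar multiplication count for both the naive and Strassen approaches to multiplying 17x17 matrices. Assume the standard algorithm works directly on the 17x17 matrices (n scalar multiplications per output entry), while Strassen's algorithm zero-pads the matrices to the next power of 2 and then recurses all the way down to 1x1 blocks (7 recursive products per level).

Matrix multiplication for 17x17 matrices:

Strassen's algorithm requires power-of-2 dimensions. Pad 17x17 to 32x32 (next power of 2).

Standard algorithm: 17^3 = 4913 multiplications
Strassen's algorithm: 7^(log2(32)) = 7^5 = 16807 multiplications
Difference: 4913 - 16807 = -11894 (Strassen uses MORE here due to padding overhead — for small or just-over-power-of-2 n, padding can outweigh the per-level savings)

Standard: 4913 multiplications (17^3). Strassen: 16807 multiplications (7^5, after padding to 32x32). Strassen reduces 8 recursive multiplications to 7 at each level.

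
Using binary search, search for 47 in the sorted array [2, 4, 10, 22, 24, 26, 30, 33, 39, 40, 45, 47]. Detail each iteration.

Binary search for 47 in [2, 4, 10, 22, 24, 26, 30, 33, 39, 40, 45, 47]:

lo=0, hi=11, mid=5, arr[mid]=26 -> 26 < 47, search right half
lo=6, hi=11, mid=8, arr[mid]=39 -> 39 < 47, search right half
lo=9, hi=11, mid=10, arr[mid]=45 -> 45 < 47, search right half
lo=11, hi=11, mid=11, arr[mid]=47 -> Found target at index 11!

Binary search finds 47 at index 11 after 4 comparisons. The search repeatedly halves the search space by comparing with the middle element.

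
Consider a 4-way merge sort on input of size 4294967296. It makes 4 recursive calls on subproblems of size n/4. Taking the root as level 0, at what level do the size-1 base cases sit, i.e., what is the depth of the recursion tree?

For divide and conquer with division factor 4:

Problem sizes at each level:
Level 0: 4294967296
Level 1: 1073741824
Level 2: 268435456
Level 3: 67108864
Level 4: 16777216
Level 5: 4194304
Level 6: 1048576
Level 7: 262144
Level 8: 65536
Level 9: 16384
Level 10: 4096
Level 11: 1024
Level 12: 256
Level 13: 64
Level 14: 16
Level 15: 4
Level 16: 1

The root is level 0 and the size-1 base case is level 16 (the tree spans levels 0 through 16, i.e. 17 levels counting the root), so the depth is the number of divisions: log_4(4294967296) = 16

The recursion tree depth is log_4(4294967296) = 16. At each level, the problem size is divided by 4, so it takes 16 divisions to reduce to a base case of size 1. The algorithm makes 4 recursive calls at each level.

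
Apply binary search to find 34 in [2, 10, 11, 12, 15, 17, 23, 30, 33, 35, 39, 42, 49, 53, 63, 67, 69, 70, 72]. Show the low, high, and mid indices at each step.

Binary search for 34 in [2, 10, 11, 12, 15, 17, 23, 30, 33, 35, 39, 42, 49, 53, 63, 67, 69, 70, 72]:

lo=0, hi=18, mid=9, arr[mid]=35 -> 35 > 34, search left half
lo=0, hi=8, mid=4, arr[mid]=15 -> 15 < 34, search right half
lo=5, hi=8, mid=6, arr[mid]=23 -> 23 < 34, search right half
lo=7, hi=8, mid=7, arr[mid]=30 -> 30 < 34, search right half
lo=8, hi=8, mid=8, arr[mid]=33 -> 33 < 34, search right half
lo=9 > hi=8, target 34 not found

Binary search determines that 34 is not in the array after 5 comparisons. The search space was exhausted without finding the target.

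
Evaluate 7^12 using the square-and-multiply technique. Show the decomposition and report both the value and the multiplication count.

Computing 7^12 by squaring (build up from 7^1; each line after the first costs one multiplication):

7^1 = 7
7^2 = (7^1)^2 = 7^2 = 49
7^3 = 7 * 7^2 = 7 * 49 = 343
7^6 = (7^3)^2 = 343^2 = 117649
7^12 = (7^6)^2 = 117649^2 = 13841287201

Result: 13841287201
Multiplications needed: 4 (4 lines after 7^1)

7^12 = 13841287201. Using exponentiation by squaring, this requires 4 multiplications. The key idea: if the exponent is even, square the half-power; if odd, multiply by the base once.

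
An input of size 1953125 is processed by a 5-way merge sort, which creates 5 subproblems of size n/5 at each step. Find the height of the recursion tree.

For divide and conquer with division factor 5:

Problem sizes at each level:
Level 0: 1953125
Level 1: 390625
Level 2: 78125
Level 3: 15625
Level 4: 3125
Level 5: 625
Level 6: 125
Level 7: 25
Level 8: 5
Level 9: 1

The root is level 0 and the size-1 base case is level 9 (the tree spans levels 0 through 9, i.e. 10 levels counting the root), so the depth is the number of divisions: log_5(1953125) = 9

The recursion tree depth is log_5(1953125) = 9. At each level, the problem size is divided by 5, so it takes 9 divisions to reduce to a base case of size 1. The algorithm makes 5 recursive calls at each level.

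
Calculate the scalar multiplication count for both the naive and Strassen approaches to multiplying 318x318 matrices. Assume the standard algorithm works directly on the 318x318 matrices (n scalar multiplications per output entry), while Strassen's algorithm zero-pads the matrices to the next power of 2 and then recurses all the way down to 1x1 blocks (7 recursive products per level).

Matrix multiplication for 318x318 matrices:

Strassen's algorithm requires power-of-2 dimensions. Pad 318x318 to 512x512 (next power of 2).

Standard algorithm: 318^3 = 32157432 multiplications
Strassen's algorithm: 7^(log2(512)) = 7^9 = 40353607 multiplications
Difference: 32157432 - 40353607 = -8196175 (Strassen uses MORE here due to padding overhead — for small or just-over-power-of-2 n, padding can outweigh the per-level savings)

Standard: 32157432 multiplications (318^3). Strassen: 40353607 multiplications (7^9, after padding to 512x512). Strassen reduces 8 recursive multiplications to 7 at each level.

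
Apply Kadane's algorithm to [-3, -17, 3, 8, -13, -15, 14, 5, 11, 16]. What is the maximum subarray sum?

Using Kadane's algorithm on [-3, -17, 3, 8, -13, -15, 14, 5, 11, 16]:

Scanning through the array:
Position 1 (value -17): max_ending_here = -17, max_so_far = -3
Position 2 (value 3): max_ending_here = 3, max_so_far = 3
Position 3 (value 8): max_ending_here = 11, max_so_far = 11
Position 4 (value -13): max_ending_here = -2, max_so_far = 11
Position 5 (value -15): max_ending_here = -15, max_so_far = 11
Position 6 (value 14): max_ending_here = 14, max_so_far = 14
Position 7 (value 5): max_ending_here = 19, max_so_far = 19
Position 8 (value 11): max_ending_here = 30, max_so_far = 30
Position 9 (value 16): max_ending_here = 46, max_so_far = 46

Maximum subarray: [14, 5, 11, 16]
Maximum sum: 46

The maximum subarray is [14, 5, 11, 16] with sum 46. This subarray runs from index 6 to index 9.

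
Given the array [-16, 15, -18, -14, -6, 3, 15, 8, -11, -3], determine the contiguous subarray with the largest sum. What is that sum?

Using Kadane's algorithm on [-16, 15, -18, -14, -6, 3, 15, 8, -11, -3]:

Scanning through the array:
Position 1 (value 15): max_ending_here = 15, max_so_far = 15
Position 2 (value -18): max_ending_here = -3, max_so_far = 15
Position 3 (value -14): max_ending_here = -14, max_so_far = 15
Position 4 (value -6): max_ending_here = -6, max_so_far = 15
Position 5 (value 3): max_ending_here = 3, max_so_far = 15
Position 6 (value 15): max_ending_here = 18, max_so_far = 18
Position 7 (value 8): max_ending_here = 26, max_so_far = 26
Position 8 (value -11): max_ending_here = 15, max_so_far = 26
Position 9 (value -3): max_ending_here = 12, max_so_far = 26

Maximum subarray: [3, 15, 8]
Maximum sum: 26

The maximum subarray is [3, 15, 8] with sum 26. This subarray runs from index 5 to index 7.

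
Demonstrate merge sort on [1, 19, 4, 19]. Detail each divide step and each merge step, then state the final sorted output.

Merge sort trace:

Split: [1, 19, 4, 19] -> [1, 19] and [4, 19]
  Split: [1, 19] -> [1] and [19]
  Merge: [1] + [19] -> [1, 19]
  Split: [4, 19] -> [4] and [19]
  Merge: [4] + [19] -> [4, 19]
Merge: [1, 19] + [4, 19] -> [1, 4, 19, 19]

Final sorted array: [1, 4, 19, 19]

The merge sort proceeds by recursively splitting the array and merging sorted halves.
After all merges, the sorted array is [1, 4, 19, 19].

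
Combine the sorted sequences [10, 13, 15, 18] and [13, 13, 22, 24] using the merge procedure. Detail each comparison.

Merging process:

Compare 10 vs 13: take 10 from left. Merged: [10]
Compare 13 vs 13: take 13 from left. Merged: [10, 13]
Compare 15 vs 13: take 13 from right. Merged: [10, 13, 13]
Compare 15 vs 13: take 13 from right. Merged: [10, 13, 13, 13]
Compare 15 vs 22: take 15 from left. Merged: [10, 13, 13, 13, 15]
Compare 18 vs 22: take 18 from left. Merged: [10, 13, 13, 13, 15, 18]
Append remaining from right: [22, 24]. Merged: [10, 13, 13, 13, 15, 18, 22, 24]

Final merged array: [10, 13, 13, 13, 15, 18, 22, 24]
Total comparisons: 6

The merged array is [10, 13, 13, 13, 15, 18, 22, 24], requiring 6 comparisons. The merge step runs in O(n) time where n is the total number of elements.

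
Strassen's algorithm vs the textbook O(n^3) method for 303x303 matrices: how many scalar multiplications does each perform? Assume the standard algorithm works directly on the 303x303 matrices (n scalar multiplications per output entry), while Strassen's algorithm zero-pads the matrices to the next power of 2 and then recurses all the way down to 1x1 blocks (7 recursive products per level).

Matrix multiplication for 303x303 matrices:

Strassen's algorithm requires power-of-2 dimensions. Pad 303x303 to 512x512 (next power of 2).

Standard algorithm: 303^3 = 27818127 multiplications
Strassen's algorithm: 7^(log2(512)) = 7^9 = 40353607 multiplications
Difference: 27818127 - 40353607 = -12535480 (Strassen uses MORE here due to padding overhead — for small or just-over-power-of-2 n, padding can outweigh the per-level savings)

Standard: 27818127 multiplications (303^3). Strassen: 40353607 multiplications (7^9, after padding to 512x512). Strassen reduces 8 recursive multiplications to 7 at each level.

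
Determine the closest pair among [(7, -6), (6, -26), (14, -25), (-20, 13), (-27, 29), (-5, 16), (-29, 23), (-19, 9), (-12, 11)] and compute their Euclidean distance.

Computing all pairwise distances among 9 points:

d((7, -6), (6, -26)) = 20.025
d((7, -6), (14, -25)) = 20.2485
d((7, -6), (-20, 13)) = 33.0151
d((7, -6), (-27, 29)) = 48.7955
d((7, -6), (-5, 16)) = 25.0599
d((7, -6), (-29, 23)) = 46.2277
d((7, -6), (-19, 9)) = 30.0167
d((7, -6), (-12, 11)) = 25.4951
d((6, -26), (14, -25)) = 8.0623
d((6, -26), (-20, 13)) = 46.8722
d((6, -26), (-27, 29)) = 64.1405
d((6, -26), (-5, 16)) = 43.4166
d((6, -26), (-29, 23)) = 60.2163
d((6, -26), (-19, 9)) = 43.0116
d((6, -26), (-12, 11)) = 41.1461
d((14, -25), (-20, 13)) = 50.9902
d((14, -25), (-27, 29)) = 67.8012
d((14, -25), (-5, 16)) = 45.1885
d((14, -25), (-29, 23)) = 64.4438
d((14, -25), (-19, 9)) = 47.3814
d((14, -25), (-12, 11)) = 44.4072
d((-20, 13), (-27, 29)) = 17.4642
d((-20, 13), (-5, 16)) = 15.2971
d((-20, 13), (-29, 23)) = 13.4536
d((-20, 13), (-19, 9)) = 4.1231 <-- minimum
d((-20, 13), (-12, 11)) = 8.2462
d((-27, 29), (-5, 16)) = 25.5539
d((-27, 29), (-29, 23)) = 6.3246
d((-27, 29), (-19, 9)) = 21.5407
d((-27, 29), (-12, 11)) = 23.4307
d((-5, 16), (-29, 23)) = 25.0
d((-5, 16), (-19, 9)) = 15.6525
d((-5, 16), (-12, 11)) = 8.6023
d((-29, 23), (-19, 9)) = 17.2047
d((-29, 23), (-12, 11)) = 20.8087
d((-19, 9), (-12, 11)) = 7.2801

Closest pair: (-20, 13) and (-19, 9) with distance 4.1231

The closest pair is (-20, 13) and (-19, 9) with Euclidean distance 4.1231. For 9 points, brute-force pairwise comparison is shown above. For large n, the divide-and-conquer algorithm (sort by x, recurse on halves, check the dividing strip) achieves O(n log n).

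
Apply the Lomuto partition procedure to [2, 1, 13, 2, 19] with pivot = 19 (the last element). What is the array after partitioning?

Lomuto partition with pivot = 19:

Initial array: [2, 1, 13, 2, 19]

arr[0]=2 <= 19: swap with position 0, array becomes [2, 1, 13, 2, 19]
arr[1]=1 <= 19: swap with position 1, array becomes [2, 1, 13, 2, 19]
arr[2]=13 <= 19: swap with position 2, array becomes [2, 1, 13, 2, 19]
arr[3]=2 <= 19: swap with position 3, array becomes [2, 1, 13, 2, 19]

Place pivot at position 4: [2, 1, 13, 2, 19]
Pivot position: 4

After partitioning with pivot 19, the array becomes [2, 1, 13, 2, 19]. The pivot is placed at index 4. All elements to the left of the pivot are <= 19, and all elements to the right are > 19.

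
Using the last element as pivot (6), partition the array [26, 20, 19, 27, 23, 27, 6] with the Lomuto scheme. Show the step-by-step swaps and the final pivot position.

Lomuto partition with pivot = 6:

Initial array: [26, 20, 19, 27, 23, 27, 6]

arr[0]=26 > 6: no swap
arr[1]=20 > 6: no swap
arr[2]=19 > 6: no swap
arr[3]=27 > 6: no swap
arr[4]=23 > 6: no swap
arr[5]=27 > 6: no swap

Place pivot at position 0: [6, 20, 19, 27, 23, 27, 26]
Pivot position: 0

After partitioning with pivot 6, the array becomes [6, 20, 19, 27, 23, 27, 26]. The pivot is placed at index 0. All elements to the left of the pivot are <= 6, and all elements to the right are > 6.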